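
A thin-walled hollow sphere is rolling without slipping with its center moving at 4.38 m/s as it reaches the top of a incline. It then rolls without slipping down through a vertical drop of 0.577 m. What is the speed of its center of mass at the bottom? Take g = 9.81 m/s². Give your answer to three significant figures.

v ≈ 5.10 m/s

The moment of inertia is (2/3)MR², giving k ≡ I/(MR²) = 2/3.
Pure rolling means v = ωR; then KE = ½Mv² + ½I(v/R)² = ½(1+k)Mv² = (5/6)Mv².
Conserving energy between top and bottom: (5/6)Mv² = (5/6)Mv₀² + Mgh, hence v² = v₀² + 2gh/(1+k).
v = √(4.38² + 2×9.81×0.577/1.667) = √25.98 ≈ 5.10 m/s.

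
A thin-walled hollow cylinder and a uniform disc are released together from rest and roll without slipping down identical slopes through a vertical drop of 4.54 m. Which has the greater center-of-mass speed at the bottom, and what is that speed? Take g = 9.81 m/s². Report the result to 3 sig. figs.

the uniform disc, at v ≈ 7.71 m/s

For rolling without slipping, Mgh = ½(1+k)Mv² where k = I/(MR²), so v = √(2gh/(1+k)).
Thin-walled hollow cylinder: k = 1, giving v = √(2×9.81×4.54/2) = 6.674 m/s.
Uniform disc: k = 0.5, giving v = √(2×9.81×4.54/1.5) = 7.706 m/s.
The smaller k wins: the uniform disc, at ≈ 7.71 m/s.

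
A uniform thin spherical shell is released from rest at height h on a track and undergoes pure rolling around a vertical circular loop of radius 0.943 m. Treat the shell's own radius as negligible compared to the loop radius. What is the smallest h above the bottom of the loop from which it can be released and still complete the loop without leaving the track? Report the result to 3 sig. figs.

h_min ≈ 2.67 m

The moment of inertia is (2/3)MR², giving k ≡ I/(MR²) = 2/3.
At the top of the loop, the minimum-contact condition is Mg = Mv_top²/r, so v_top² = gr.
With ω = v/R, the kinetic energy at speed v is ½(1+k)Mv² = (5/6)Mv².
Energy conservation from release (height h) to the top (height 2r): Mgh = Mg(2r) + (5/6)M·gr.
Thus h_min = 2r + (1+k)r/2 = r(2 + 1.667/2) = 0.943 × 2.833 ≈ 2.67 m.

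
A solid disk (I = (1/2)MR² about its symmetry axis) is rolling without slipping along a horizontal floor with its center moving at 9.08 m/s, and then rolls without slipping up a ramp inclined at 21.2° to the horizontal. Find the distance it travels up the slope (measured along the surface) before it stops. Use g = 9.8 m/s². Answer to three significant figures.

d ≈ 17.4 m

With I = (1/2)MR², the ratio k = I/(MR²) is 0.5.
Pure rolling means v = ωR; then KE = ½Mv² + ½I(v/R)² = ½(1+k)Mv² = (3/4)Mv².
Setting this equal to Mgh gives the vertical rise h = (1+k)v₀²/(2g) = 1.5×9.08²/(2×9.8) = 6.31 m.
The distance along the slope is d = h/sinθ = 6.31/sin21.2° ≈ 17.4 m.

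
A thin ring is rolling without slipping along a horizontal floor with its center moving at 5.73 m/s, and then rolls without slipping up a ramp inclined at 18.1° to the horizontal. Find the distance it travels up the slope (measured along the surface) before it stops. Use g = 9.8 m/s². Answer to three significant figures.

d ≈ 10.8 m

Here I = MR², so the shape factor k = I/(MR²) = 1.
Pure rolling means v = ωR; then KE = ½Mv² + ½I(v/R)² = ½(1+k)Mv² = Mv².
Setting this equal to Mgh gives the vertical rise h = (1+k)v₀²/(2g) = 2×5.73²/(2×9.8) = 3.35 m.
The distance along the slope is d = h/sinθ = 3.35/sin18.1° ≈ 10.8 m.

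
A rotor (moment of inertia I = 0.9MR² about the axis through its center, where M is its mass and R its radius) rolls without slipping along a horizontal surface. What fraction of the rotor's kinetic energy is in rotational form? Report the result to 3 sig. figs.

The moment of inertia is 0.9MR², giving k ≡ I/(MR²) = 0.9.
With ω = v/R, KE_trans = ½Mv² and KE_rot = ½Iω² = ½kMv², so KE_total = ½(1+k)Mv².
The rotational fraction is therefore k/(1+k) = 0.9/1.9 ≈ 0.474.

fraction ≈ 0.474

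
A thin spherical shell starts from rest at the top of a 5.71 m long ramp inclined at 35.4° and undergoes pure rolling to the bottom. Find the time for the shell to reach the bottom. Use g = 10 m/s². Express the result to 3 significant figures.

The moment of inertia is (2/3)MR², giving k ≡ I/(MR²) = 2/3.
Translational: Mg sinθ − f = Ma. Rotational about the CM: fR = Iα = kMRa, so f = kMa.
Hence a = g sinθ/(1+k) = 10×sin35.4°/1.667 = 3.476 m/s².
Starting from rest, L = ½at², so t = √(2L/a) = √(2×5.71/3.476) ≈ 1.81 s.

t ≈ 1.81 s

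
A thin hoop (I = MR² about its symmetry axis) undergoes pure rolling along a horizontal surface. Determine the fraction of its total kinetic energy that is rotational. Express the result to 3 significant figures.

fraction ≈ 0.500

With I = MR², the ratio k = I/(MR²) is 1.
With ω = v/R, KE_trans = ½Mv² and KE_rot = ½Iω² = ½kMv², so KE_total = ½(1+k)Mv².
The rotational fraction is therefore k/(1+k) = 1/2 ≈ 0.500.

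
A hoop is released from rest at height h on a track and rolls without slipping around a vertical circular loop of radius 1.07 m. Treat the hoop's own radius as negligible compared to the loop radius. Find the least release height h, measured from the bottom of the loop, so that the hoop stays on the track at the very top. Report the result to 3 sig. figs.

With I = MR², the ratio k = I/(MR²) is 1.
At the top of the loop, the minimum-contact condition is Mg = Mv_top²/r, so v_top² = gr.
With ω = v/R, the kinetic energy at speed v is ½(1+k)Mv² = Mv².
Energy conservation from release (height h) to the top (height 2r): Mgh = Mg(2r) + M·gr.
Thus h_min = 2r + (1+k)r/2 = r(2 + 2/2) = 1.07 × 3 ≈ 3.21 m.

h_min ≈ 3.21 m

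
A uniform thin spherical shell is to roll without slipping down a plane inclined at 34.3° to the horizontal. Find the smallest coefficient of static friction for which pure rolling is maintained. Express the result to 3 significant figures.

μ_min ≈ 0.273

With I = (2/3)MR², the ratio k = I/(MR²) is 2/3.
Translational: Mg sinθ − f = Ma. Rotational about the CM: fR = Iα = kMRa, so f = kMa.
These give a = g sinθ/(1+k) and the required friction f = kMg sinθ/(1+k).
The normal force is N = Mg cosθ, so μ_min = f/N = k tanθ/(1+k).
μ_min = (2/3) × tan34.3° / 1.667 ≈ 0.273.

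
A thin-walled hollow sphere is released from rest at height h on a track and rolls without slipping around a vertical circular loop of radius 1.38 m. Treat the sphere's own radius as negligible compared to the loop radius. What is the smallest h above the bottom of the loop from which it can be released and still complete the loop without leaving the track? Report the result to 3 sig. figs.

For this body I = (2/3)MR², i.e. k = I/(MR²) = 2/3.
At the top of the loop, the minimum-contact condition is Mg = Mv_top²/r, so v_top² = gr.
With ω = v/R, the kinetic energy at speed v is ½(1+k)Mv² = (5/6)Mv².
Energy conservation from release (height h) to the top (height 2r): Mgh = Mg(2r) + (5/6)M·gr.
Thus h_min = 2r + (1+k)r/2 = r(2 + 1.667/2) = 1.38 × 2.833 ≈ 3.91 m.

h_min ≈ 3.91 m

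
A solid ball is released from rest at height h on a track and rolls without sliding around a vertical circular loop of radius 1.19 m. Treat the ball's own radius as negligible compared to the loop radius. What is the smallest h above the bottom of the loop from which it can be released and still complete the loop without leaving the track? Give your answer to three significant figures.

h_min ≈ 3.21 m

With I = (2/5)MR², the ratio k = I/(MR²) is 0.4.
At the top of the loop, the minimum-contact condition is Mg = Mv_top²/r, so v_top² = gr.
With ω = v/R, the kinetic energy at speed v is ½(1+k)Mv² = (7/10)Mv².
Energy conservation from release (height h) to the top (height 2r): Mgh = Mg(2r) + (7/10)M·gr.
Thus h_min = 2r + (1+k)r/2 = r(2 + 1.4/2) = 1.19 × 2.7 ≈ 3.21 m.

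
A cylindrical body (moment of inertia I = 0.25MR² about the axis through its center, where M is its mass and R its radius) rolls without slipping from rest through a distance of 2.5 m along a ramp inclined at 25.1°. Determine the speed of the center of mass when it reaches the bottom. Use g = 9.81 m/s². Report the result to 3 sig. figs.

For this body I = 0.25MR², i.e. k = I/(MR²) = 0.25.
The rolling condition ω = v/R makes the rotational term ½I(v/R)² = ½kMv², so KE_total = ½(1+k)Mv² = (5/8)Mv².
The vertical drop is h = L sinθ = 2.5 × sin25.1° = 1.06 m.
Energy conservation: Mgh = (5/8)Mv², so v = √(2gh/(1+k)) = √(2 × 9.81 × 1.06 / 1.25) ≈ 4.08 m/s.

v ≈ 4.08 m/s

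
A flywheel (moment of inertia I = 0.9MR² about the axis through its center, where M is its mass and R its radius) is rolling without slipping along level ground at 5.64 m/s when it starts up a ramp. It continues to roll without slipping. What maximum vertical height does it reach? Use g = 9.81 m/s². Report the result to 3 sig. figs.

h ≈ 3.08 m

For this body I = 0.9MR², i.e. k = I/(MR²) = 0.9.
Rolling without slipping gives ω = v/R, so the total kinetic energy is ½Mv² + ½Iω² = ½(1+k)Mv² = (19/20)Mv².
At the top the kinetic energy is zero, so (19/20)Mv₀² = Mgh.
Thus h = (1+k)v₀²/(2g) = 1.9 × 5.64² / (2 × 9.81) ≈ 3.08 m.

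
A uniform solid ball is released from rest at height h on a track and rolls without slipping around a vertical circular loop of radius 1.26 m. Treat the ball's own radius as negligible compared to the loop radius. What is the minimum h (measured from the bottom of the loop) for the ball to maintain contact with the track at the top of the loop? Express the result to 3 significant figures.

h_min ≈ 3.40 m

With I = (2/5)MR², the ratio k = I/(MR²) is 0.4.
At the top of the loop, the minimum-contact condition is Mg = Mv_top²/r, so v_top² = gr.
With ω = v/R, the kinetic energy at speed v is ½(1+k)Mv² = (7/10)Mv².
Energy conservation from release (height h) to the top (height 2r): Mgh = Mg(2r) + (7/10)M·gr.
Thus h_min = 2r + (1+k)r/2 = r(2 + 1.4/2) = 1.26 × 2.7 ≈ 3.40 m.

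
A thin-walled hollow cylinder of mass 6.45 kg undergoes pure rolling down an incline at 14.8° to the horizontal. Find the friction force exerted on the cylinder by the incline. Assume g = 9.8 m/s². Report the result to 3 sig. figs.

f ≈ 8.07 N

The moment of inertia is MR², giving k ≡ I/(MR²) = 1.
Along the incline Mg sinθ − f = Ma, and torque about the center fR = Iα = kMR²(a/R) gives f = kMa.
Combining, a = g sinθ/(1+k) and f = kMa = kMg sinθ/(1+k).
f = 1 × 6.45 × 9.8 × sin14.8° / 2 ≈ 8.07 N.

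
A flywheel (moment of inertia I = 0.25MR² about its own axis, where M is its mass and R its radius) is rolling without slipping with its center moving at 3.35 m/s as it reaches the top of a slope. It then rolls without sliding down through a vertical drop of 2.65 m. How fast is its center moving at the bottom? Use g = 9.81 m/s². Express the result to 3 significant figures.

Here I = 0.25MR², so the shape factor k = I/(MR²) = 0.25.
Rolling without slipping gives ω = v/R, so the total kinetic energy is ½Mv² + ½Iω² = ½(1+k)Mv² = (5/8)Mv².
Energy conservation: (5/8)Mv₀² + Mgh = (5/8)Mv², so v² = v₀² + 2gh/(1+k).
v = √(3.35² + 2×9.81×2.65/1.25) = √52.82 ≈ 7.27 m/s.

v ≈ 7.27 m/s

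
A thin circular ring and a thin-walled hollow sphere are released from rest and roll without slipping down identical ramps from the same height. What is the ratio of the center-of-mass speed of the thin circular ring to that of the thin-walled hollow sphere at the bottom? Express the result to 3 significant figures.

v_ratio ≈ 0.913

Each satisfies Mgh = ½(1+k)Mv² with k = I/(MR²), so v ∝ 1/√(1+k).
For the thin circular ring k = 1; for the thin-walled hollow sphere k = 2/3.
v₁/v₂ = √((1+k₂)/(1+k₁)) = √(1.667/2) ≈ 0.913.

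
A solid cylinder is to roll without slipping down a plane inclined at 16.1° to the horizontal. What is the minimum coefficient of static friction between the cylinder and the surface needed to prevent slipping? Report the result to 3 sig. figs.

μ_min ≈ 0.0962

The moment of inertia is (1/2)MR², giving k ≡ I/(MR²) = 0.5.
Newton's second law down the slope: Mg sinθ − f = Ma. The torque equation fR = Iα (with α = a/R) gives f = kMa.
These give a = g sinθ/(1+k) and the required friction f = kMg sinθ/(1+k).
The normal force is N = Mg cosθ, so μ_min = f/N = k tanθ/(1+k).
μ_min = 0.5 × tan16.1° / 1.5 ≈ 0.0962.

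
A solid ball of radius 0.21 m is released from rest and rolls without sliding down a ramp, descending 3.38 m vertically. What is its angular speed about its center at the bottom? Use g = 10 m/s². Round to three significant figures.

Here I = (2/5)MR², so the shape factor k = I/(MR²) = 0.4.
The rolling condition ω = v/R makes the rotational term ½I(v/R)² = ½kMv², so KE_total = ½(1+k)Mv² = (7/10)Mv².
Energy conservation Mgh = ½(1+k)Mv² gives v = √(2gh/(1+k)) = √(2 × 10 × 3.38 / 1.4) = 6.949 m/s.
Then ω = v/R = 6.949 / 0.21 ≈ 33.1 rad/s.

ω ≈ 33.1 rad/s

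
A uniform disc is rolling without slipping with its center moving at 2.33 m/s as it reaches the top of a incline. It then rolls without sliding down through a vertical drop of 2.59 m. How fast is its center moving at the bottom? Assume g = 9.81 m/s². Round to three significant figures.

The moment of inertia is (1/2)MR², giving k ≡ I/(MR²) = 0.5.
Rolling without slipping gives ω = v/R, so the total kinetic energy is ½Mv² + ½Iω² = ½(1+k)Mv² = (3/4)Mv².
Energy conservation: (3/4)Mv₀² + Mgh = (3/4)Mv², so v² = v₀² + 2gh/(1+k).
v = √(2.33² + 2×9.81×2.59/1.5) = √39.31 ≈ 6.27 m/s.

v ≈ 6.27 m/s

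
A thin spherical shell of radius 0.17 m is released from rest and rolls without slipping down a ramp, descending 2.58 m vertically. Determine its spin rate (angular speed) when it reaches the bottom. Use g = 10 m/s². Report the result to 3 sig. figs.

ω ≈ 32.7 rad/s

The moment of inertia is (2/3)MR², giving k ≡ I/(MR²) = 2/3.
Since it rolls without slipping, ω = v/R and KE = ½Mv² + ½Iω² = ½(1+k)Mv² = (5/6)Mv².
Energy conservation Mgh = ½(1+k)Mv² gives v = √(2gh/(1+k)) = √(2 × 10 × 2.58 / 1.667) = 5.564 m/s.
The angular speed follows from ω = v/R = 5.564/0.17 ≈ 32.7 rad/s.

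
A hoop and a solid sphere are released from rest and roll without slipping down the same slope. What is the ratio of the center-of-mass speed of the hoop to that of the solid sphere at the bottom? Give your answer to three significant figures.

v_ratio ≈ 0.837

Each satisfies Mgh = ½(1+k)Mv² with k = I/(MR²), so v ∝ 1/√(1+k).
For the hoop k = 1; for the solid sphere k = 0.4.
v₁/v₂ = √((1+k₂)/(1+k₁)) = √(1.4/2) ≈ 0.837.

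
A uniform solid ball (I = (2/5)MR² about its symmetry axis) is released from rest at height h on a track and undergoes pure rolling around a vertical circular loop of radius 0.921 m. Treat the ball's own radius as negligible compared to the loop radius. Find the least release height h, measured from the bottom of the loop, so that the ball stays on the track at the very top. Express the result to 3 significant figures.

h_min ≈ 2.49 m

The moment of inertia is (2/5)MR², giving k ≡ I/(MR²) = 0.4.
At the top, contact is just lost when gravity alone supplies the centripetal force: Mg = Mv_top²/r, i.e. v_top² = gr.
With ω = v/R, the kinetic energy at speed v is ½(1+k)Mv² = (7/10)Mv².
Energy conservation from release (height h) to the top (height 2r): Mgh = Mg(2r) + (7/10)M·gr.
Thus h_min = 2r + (1+k)r/2 = r(2 + 1.4/2) = 0.921 × 2.7 ≈ 2.49 m.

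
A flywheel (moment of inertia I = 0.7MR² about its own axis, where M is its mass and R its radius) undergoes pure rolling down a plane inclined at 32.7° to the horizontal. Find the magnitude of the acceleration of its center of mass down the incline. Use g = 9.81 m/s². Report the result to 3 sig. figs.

The moment of inertia is 0.7MR², giving k ≡ I/(MR²) = 0.7.
Translational: Mg sinθ − f = Ma. Rotational about the CM: fR = Iα = kMRa, so f = kMa.
Eliminating f: Mg sinθ = (1+k)Ma, so a = g sinθ/(1+k) = 9.81 × sin32.7° / 1.7 ≈ 3.12 m/s².

a ≈ 3.12 m/s²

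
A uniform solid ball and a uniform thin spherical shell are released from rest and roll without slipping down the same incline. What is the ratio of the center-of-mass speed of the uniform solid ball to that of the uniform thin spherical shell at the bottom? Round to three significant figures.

Each satisfies Mgh = ½(1+k)Mv² with k = I/(MR²), so v ∝ 1/√(1+k).
For the uniform solid ball k = 0.4; for the uniform thin spherical shell k = 2/3.
v₁/v₂ = √((1+k₂)/(1+k₁)) = √(1.667/1.4) ≈ 1.09.

v_ratio ≈ 1.09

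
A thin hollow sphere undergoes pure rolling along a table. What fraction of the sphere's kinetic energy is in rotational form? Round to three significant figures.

Here I = (2/3)MR², so the shape factor k = I/(MR²) = 2/3.
Since ω = v/R, the translational part is ½Mv² and the rotational part is ½I(v/R)² = ½kMv²; the total is ½(1+k)Mv².
The rotational fraction is therefore k/(1+k) = (2/3)/1.667 ≈ 0.400.

fraction ≈ 0.400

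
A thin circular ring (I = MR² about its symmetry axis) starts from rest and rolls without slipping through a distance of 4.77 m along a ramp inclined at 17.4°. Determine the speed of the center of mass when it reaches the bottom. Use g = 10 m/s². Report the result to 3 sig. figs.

Here I = MR², so the shape factor k = I/(MR²) = 1.
The rolling condition ω = v/R makes the rotational term ½I(v/R)² = ½kMv², so KE_total = ½(1+k)Mv² = Mv².
The vertical drop is h = L sinθ = 4.77 × sin17.4° = 1.426 m.
Setting Mgh = Mv² gives v = √(2gh/(1+k)) = √(2·10·1.426/2) ≈ 3.78 m/s.

v ≈ 3.78 m/s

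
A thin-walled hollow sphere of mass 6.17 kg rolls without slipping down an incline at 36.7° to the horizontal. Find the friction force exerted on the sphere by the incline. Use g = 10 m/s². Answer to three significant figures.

f ≈ 14.7 N

With I = (2/3)MR², the ratio k = I/(MR²) is 2/3.
Newton's second law down the slope: Mg sinθ − f = Ma. The torque equation fR = Iα (with α = a/R) gives f = kMa.
Combining, a = g sinθ/(1+k) and f = kMa = kMg sinθ/(1+k).
f = (2/3) × 6.17 × 10 × sin36.7° / 1.667 ≈ 14.7 N.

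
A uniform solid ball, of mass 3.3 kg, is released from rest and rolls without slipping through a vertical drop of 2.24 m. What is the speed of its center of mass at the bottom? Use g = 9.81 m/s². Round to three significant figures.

With I = (2/5)MR², the ratio k = I/(MR²) is 0.4.
The rolling condition ω = v/R makes the rotational term ½I(v/R)² = ½kMv², so KE_total = ½(1+k)Mv² = (7/10)Mv².
Setting Mgh = (7/10)Mv² gives v = √(2gh/(1+k)) = √(2·9.81·2.24/1.4) ≈ 5.60 m/s.

v ≈ 5.60 m/s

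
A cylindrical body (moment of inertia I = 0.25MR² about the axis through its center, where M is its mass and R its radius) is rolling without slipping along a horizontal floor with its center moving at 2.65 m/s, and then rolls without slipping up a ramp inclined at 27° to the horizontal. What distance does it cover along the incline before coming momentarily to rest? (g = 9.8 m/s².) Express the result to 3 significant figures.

Here I = 0.25MR², so the shape factor k = I/(MR²) = 0.25.
Rolling without slipping gives ω = v/R, so the total kinetic energy is ½Mv² + ½Iω² = ½(1+k)Mv² = (5/8)Mv².
Setting this equal to Mgh gives the vertical rise h = (1+k)v₀²/(2g) = 1.25×2.65²/(2×9.8) = 0.4479 m.
Along the incline, d = h/sinθ = 0.4479/sin27° ≈ 0.987 m.

d ≈ 0.987 m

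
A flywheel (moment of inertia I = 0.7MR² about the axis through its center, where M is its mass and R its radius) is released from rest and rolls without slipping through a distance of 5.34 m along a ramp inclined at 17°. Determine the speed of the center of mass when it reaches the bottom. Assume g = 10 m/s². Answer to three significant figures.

With I = 0.7MR², the ratio k = I/(MR²) is 0.7.
Rolling without slipping gives ω = v/R, so the total kinetic energy is ½Mv² + ½Iω² = ½(1+k)Mv² = (17/20)Mv².
The vertical drop is h = L sinθ = 5.34 × sin17° = 1.561 m.
Setting Mgh = (17/20)Mv² gives v = √(2gh/(1+k)) = √(2·10·1.561/1.7) ≈ 4.29 m/s.

v ≈ 4.29 m/s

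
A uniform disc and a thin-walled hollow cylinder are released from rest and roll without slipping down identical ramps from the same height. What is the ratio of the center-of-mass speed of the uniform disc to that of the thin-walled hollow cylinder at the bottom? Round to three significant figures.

v_ratio ≈ 1.15

Each satisfies Mgh = ½(1+k)Mv² with k = I/(MR²), so v ∝ 1/√(1+k).
For the uniform disc k = 0.5; for the thin-walled hollow cylinder k = 1.
v₁/v₂ = √((1+k₂)/(1+k₁)) = √(2/1.5) ≈ 1.15.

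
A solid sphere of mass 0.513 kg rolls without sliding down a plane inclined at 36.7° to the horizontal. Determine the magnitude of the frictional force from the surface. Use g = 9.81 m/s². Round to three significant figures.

f ≈ 0.859 N

With I = (2/5)MR², the ratio k = I/(MR²) is 0.4.
Newton's second law down the slope: Mg sinθ − f = Ma. The torque equation fR = Iα (with α = a/R) gives f = kMa.
Combining, a = g sinθ/(1+k) and f = kMa = kMg sinθ/(1+k).
f = 0.4 × 0.513 × 9.81 × sin36.7° / 1.4 ≈ 0.859 N.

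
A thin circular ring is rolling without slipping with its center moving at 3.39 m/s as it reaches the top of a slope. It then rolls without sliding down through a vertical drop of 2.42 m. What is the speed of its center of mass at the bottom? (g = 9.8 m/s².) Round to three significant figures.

With I = MR², the ratio k = I/(MR²) is 1.
The rolling condition ω = v/R makes the rotational term ½I(v/R)² = ½kMv², so KE_total = ½(1+k)Mv² = Mv².
Conserving energy between top and bottom: Mv² = Mv₀² + Mgh, hence v² = v₀² + 2gh/(1+k).
v = √(3.39² + 2×9.8×2.42/2) = √35.21 ≈ 5.93 m/s.

v ≈ 5.93 m/s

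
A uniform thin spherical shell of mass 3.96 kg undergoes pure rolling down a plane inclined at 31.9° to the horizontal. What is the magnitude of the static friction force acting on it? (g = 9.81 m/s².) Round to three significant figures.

f ≈ 8.21 N

With I = (2/3)MR², the ratio k = I/(MR²) is 2/3.
Translational: Mg sinθ − f = Ma. Rotational about the CM: fR = Iα = kMRa, so f = kMa.
Combining, a = g sinθ/(1+k) and f = kMa = kMg sinθ/(1+k).
f = (2/3) × 3.96 × 9.81 × sin31.9° / 1.667 ≈ 8.21 N.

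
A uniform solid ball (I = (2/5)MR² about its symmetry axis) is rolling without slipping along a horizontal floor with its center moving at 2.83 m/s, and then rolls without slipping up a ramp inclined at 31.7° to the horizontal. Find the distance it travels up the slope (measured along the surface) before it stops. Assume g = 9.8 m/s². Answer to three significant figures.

With I = (2/5)MR², the ratio k = I/(MR²) is 0.4.
Pure rolling means v = ωR; then KE = ½Mv² + ½I(v/R)² = ½(1+k)Mv² = (7/10)Mv².
Setting this equal to Mgh gives the vertical rise h = (1+k)v₀²/(2g) = 1.4×2.83²/(2×9.8) = 0.5721 m.
The distance along the slope is d = h/sinθ = 0.5721/sin31.7° ≈ 1.09 m.

d ≈ 1.09 m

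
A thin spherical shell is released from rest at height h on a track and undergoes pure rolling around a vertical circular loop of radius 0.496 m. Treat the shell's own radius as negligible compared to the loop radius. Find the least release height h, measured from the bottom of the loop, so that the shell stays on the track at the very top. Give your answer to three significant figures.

For this body I = (2/3)MR², i.e. k = I/(MR²) = 2/3.
At the top, contact is just lost when gravity alone supplies the centripetal force: Mg = Mv_top²/r, i.e. v_top² = gr.
With ω = v/R, the kinetic energy at speed v is ½(1+k)Mv² = (5/6)Mv².
Energy conservation from release (height h) to the top (height 2r): Mgh = Mg(2r) + (5/6)M·gr.
Thus h_min = 2r + (1+k)r/2 = r(2 + 1.667/2) = 0.496 × 2.833 ≈ 1.41 m.

h_min ≈ 1.41 m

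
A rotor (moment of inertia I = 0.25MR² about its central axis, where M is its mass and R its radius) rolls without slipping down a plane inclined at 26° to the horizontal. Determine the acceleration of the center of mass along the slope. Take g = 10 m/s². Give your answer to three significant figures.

a ≈ 3.51 m/s²

Here I = 0.25MR², so the shape factor k = I/(MR²) = 0.25.
Along the incline Mg sinθ − f = Ma, and torque about the center fR = Iα = kMR²(a/R) gives f = kMa.
Eliminating f: Mg sinθ = (1+k)Ma, so a = g sinθ/(1+k) = 10 × sin26° / 1.25 ≈ 3.51 m/s².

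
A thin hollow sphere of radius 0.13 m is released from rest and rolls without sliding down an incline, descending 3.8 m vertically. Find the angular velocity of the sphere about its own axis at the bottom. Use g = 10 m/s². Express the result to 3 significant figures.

ω ≈ 51.9 rad/s

The moment of inertia is (2/3)MR², giving k ≡ I/(MR²) = 2/3.
The rolling condition ω = v/R makes the rotational term ½I(v/R)² = ½kMv², so KE_total = ½(1+k)Mv² = (5/6)Mv².
Energy conservation Mgh = ½(1+k)Mv² gives v = √(2gh/(1+k)) = √(2 × 10 × 3.8 / 1.667) = 6.753 m/s.
The angular speed follows from ω = v/R = 6.753/0.13 ≈ 51.9 rad/s.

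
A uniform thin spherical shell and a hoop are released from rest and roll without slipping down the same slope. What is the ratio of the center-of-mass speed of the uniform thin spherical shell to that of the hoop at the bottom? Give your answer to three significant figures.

v_ratio ≈ 1.10

Each satisfies Mgh = ½(1+k)Mv² with k = I/(MR²), so v ∝ 1/√(1+k).
For the uniform thin spherical shell k = 2/3; for the hoop k = 1.
v₁/v₂ = √((1+k₂)/(1+k₁)) = √(2/1.667) ≈ 1.10.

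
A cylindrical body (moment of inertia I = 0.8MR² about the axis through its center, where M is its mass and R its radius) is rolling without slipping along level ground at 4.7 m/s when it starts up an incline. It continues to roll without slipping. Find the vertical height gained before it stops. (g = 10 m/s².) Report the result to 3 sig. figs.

h ≈ 1.99 m

Here I = 0.8MR², so the shape factor k = I/(MR²) = 0.8.
The rolling condition ω = v/R makes the rotational term ½I(v/R)² = ½kMv², so KE_total = ½(1+k)Mv² = (9/10)Mv².
At the top the kinetic energy is zero, so (9/10)Mv₀² = Mgh.
Thus h = (1+k)v₀²/(2g) = 1.8 × 4.7² / (2 × 10) ≈ 1.99 m.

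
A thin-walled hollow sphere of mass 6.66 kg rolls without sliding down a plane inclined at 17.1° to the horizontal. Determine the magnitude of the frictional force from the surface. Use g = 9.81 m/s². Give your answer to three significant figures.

For this body I = (2/3)MR², i.e. k = I/(MR²) = 2/3.
Translational: Mg sinθ − f = Ma. Rotational about the CM: fR = Iα = kMRa, so f = kMa.
Combining, a = g sinθ/(1+k) and f = kMa = kMg sinθ/(1+k).
f = (2/3) × 6.66 × 9.81 × sin17.1° / 1.667 ≈ 7.68 N.

f ≈ 7.68 N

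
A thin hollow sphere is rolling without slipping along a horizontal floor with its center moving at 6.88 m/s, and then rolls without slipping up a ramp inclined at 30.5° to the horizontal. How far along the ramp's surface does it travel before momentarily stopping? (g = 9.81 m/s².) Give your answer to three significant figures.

d ≈ 7.92 m

Here I = (2/3)MR², so the shape factor k = I/(MR²) = 2/3.
Pure rolling means v = ωR; then KE = ½Mv² + ½I(v/R)² = ½(1+k)Mv² = (5/6)Mv².
Setting this equal to Mgh gives the vertical rise h = (1+k)v₀²/(2g) = 1.667×6.88²/(2×9.81) = 4.021 m.
Along the incline, d = h/sinθ = 4.021/sin30.5° ≈ 7.92 m.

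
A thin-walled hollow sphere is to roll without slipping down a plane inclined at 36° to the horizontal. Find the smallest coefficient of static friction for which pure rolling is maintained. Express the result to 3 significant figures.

For this body I = (2/3)MR², i.e. k = I/(MR²) = 2/3.
Along the incline Mg sinθ − f = Ma, and torque about the center fR = Iα = kMR²(a/R) gives f = kMa.
These give a = g sinθ/(1+k) and the required friction f = kMg sinθ/(1+k).
With N = Mg cosθ, the no-slip condition f ≤ μN gives μ_min = f/N = k tanθ/(1+k).
μ_min = (2/3) × tan36° / 1.667 ≈ 0.291.

μ_min ≈ 0.291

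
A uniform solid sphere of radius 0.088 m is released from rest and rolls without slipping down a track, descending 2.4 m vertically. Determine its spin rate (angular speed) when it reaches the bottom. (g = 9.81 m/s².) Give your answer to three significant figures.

Here I = (2/5)MR², so the shape factor k = I/(MR²) = 0.4.
Rolling without slipping gives ω = v/R, so the total kinetic energy is ½Mv² + ½Iω² = ½(1+k)Mv² = (7/10)Mv².
Energy conservation Mgh = ½(1+k)Mv² gives v = √(2gh/(1+k)) = √(2 × 9.81 × 2.4 / 1.4) = 5.8 m/s.
Then ω = v/R = 5.8 / 0.088 ≈ 65.9 rad/s.

ω ≈ 65.9 rad/s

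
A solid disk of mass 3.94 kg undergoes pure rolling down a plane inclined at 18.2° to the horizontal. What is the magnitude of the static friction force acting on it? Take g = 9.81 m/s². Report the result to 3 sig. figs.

For this body I = (1/2)MR², i.e. k = I/(MR²) = 0.5.
Along the incline Mg sinθ − f = Ma, and torque about the center fR = Iα = kMR²(a/R) gives f = kMa.
Combining, a = g sinθ/(1+k) and f = kMa = kMg sinθ/(1+k).
f = 0.5 × 3.94 × 9.81 × sin18.2° / 1.5 ≈ 4.02 N.

f ≈ 4.02 N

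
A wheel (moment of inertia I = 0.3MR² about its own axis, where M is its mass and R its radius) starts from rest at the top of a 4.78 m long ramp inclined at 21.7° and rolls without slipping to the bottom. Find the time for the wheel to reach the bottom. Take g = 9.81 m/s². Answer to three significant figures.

t ≈ 1.85 s

Here I = 0.3MR², so the shape factor k = I/(MR²) = 0.3.
Translational: Mg sinθ − f = Ma. Rotational about the CM: fR = Iα = kMRa, so f = kMa.
Hence a = g sinθ/(1+k) = 9.81×sin21.7°/1.3 = 2.79 m/s².
With constant a from rest, t = √(2L/a) = √(2·4.78/2.79) ≈ 1.85 s.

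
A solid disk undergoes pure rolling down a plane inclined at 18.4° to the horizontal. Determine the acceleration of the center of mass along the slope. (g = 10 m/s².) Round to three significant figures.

Here I = (1/2)MR², so the shape factor k = I/(MR²) = 0.5.
Newton's second law down the slope: Mg sinθ − f = Ma. The torque equation fR = Iα (with α = a/R) gives f = kMa.
Eliminating f: Mg sinθ = (1+k)Ma, so a = g sinθ/(1+k) = 10 × sin18.4° / 1.5 ≈ 2.10 m/s².

a ≈ 2.10 m/s²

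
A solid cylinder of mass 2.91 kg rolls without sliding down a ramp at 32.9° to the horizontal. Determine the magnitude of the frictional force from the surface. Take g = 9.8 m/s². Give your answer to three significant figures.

The moment of inertia is (1/2)MR², giving k ≡ I/(MR²) = 0.5.
Along the incline Mg sinθ − f = Ma, and torque about the center fR = Iα = kMR²(a/R) gives f = kMa.
Combining, a = g sinθ/(1+k) and f = kMa = kMg sinθ/(1+k).
f = 0.5 × 2.91 × 9.8 × sin32.9° / 1.5 ≈ 5.16 N.

f ≈ 5.16 N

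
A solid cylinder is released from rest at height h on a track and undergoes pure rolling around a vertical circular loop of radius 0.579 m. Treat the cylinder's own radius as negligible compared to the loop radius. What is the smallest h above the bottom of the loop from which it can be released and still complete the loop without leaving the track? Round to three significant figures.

h_min ≈ 1.59 m

With I = (1/2)MR², the ratio k = I/(MR²) is 0.5.
At the top, contact is just lost when gravity alone supplies the centripetal force: Mg = Mv_top²/r, i.e. v_top² = gr.
With ω = v/R, the kinetic energy at speed v is ½(1+k)Mv² = (3/4)Mv².
Energy conservation from release (height h) to the top (height 2r): Mgh = Mg(2r) + (3/4)M·gr.
Thus h_min = 2r + (1+k)r/2 = r(2 + 1.5/2) = 0.579 × 2.75 ≈ 1.59 m.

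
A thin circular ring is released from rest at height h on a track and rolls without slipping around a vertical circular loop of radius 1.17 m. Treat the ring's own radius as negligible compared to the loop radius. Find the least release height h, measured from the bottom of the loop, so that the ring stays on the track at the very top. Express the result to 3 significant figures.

For this body I = MR², i.e. k = I/(MR²) = 1.
At the top of the loop, the minimum-contact condition is Mg = Mv_top²/r, so v_top² = gr.
With ω = v/R, the kinetic energy at speed v is ½(1+k)Mv² = Mv².
Energy conservation from release (height h) to the top (height 2r): Mgh = Mg(2r) + M·gr.
Thus h_min = 2r + (1+k)r/2 = r(2 + 2/2) = 1.17 × 3 ≈ 3.51 m.

h_min ≈ 3.51 m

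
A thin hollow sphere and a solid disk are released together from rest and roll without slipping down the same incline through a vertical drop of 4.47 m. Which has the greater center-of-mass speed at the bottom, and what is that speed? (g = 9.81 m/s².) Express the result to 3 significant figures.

For rolling without slipping, Mgh = ½(1+k)Mv² where k = I/(MR²), so v = √(2gh/(1+k)).
Thin hollow sphere: k = 2/3, giving v = √(2×9.81×4.47/1.667) = 7.254 m/s.
Solid disk: k = 0.5, giving v = √(2×9.81×4.47/1.5) = 7.646 m/s.
The smaller k wins: the solid disk, at ≈ 7.65 m/s.

the solid disk, at v ≈ 7.65 m/s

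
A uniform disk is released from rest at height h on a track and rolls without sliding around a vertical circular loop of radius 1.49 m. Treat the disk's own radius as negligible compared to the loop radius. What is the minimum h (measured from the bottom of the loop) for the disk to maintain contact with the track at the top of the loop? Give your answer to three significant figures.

h_min ≈ 4.10 m

Here I = (1/2)MR², so the shape factor k = I/(MR²) = 0.5.
At the top, contact is just lost when gravity alone supplies the centripetal force: Mg = Mv_top²/r, i.e. v_top² = gr.
With ω = v/R, the kinetic energy at speed v is ½(1+k)Mv² = (3/4)Mv².
Energy conservation from release (height h) to the top (height 2r): Mgh = Mg(2r) + (3/4)M·gr.
Thus h_min = 2r + (1+k)r/2 = r(2 + 1.5/2) = 1.49 × 2.75 ≈ 4.10 m.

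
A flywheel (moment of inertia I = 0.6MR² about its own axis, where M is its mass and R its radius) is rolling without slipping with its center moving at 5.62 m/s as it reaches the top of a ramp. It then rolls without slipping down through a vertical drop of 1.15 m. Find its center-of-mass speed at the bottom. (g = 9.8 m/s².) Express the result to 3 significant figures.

v ≈ 6.76 m/s

With I = 0.6MR², the ratio k = I/(MR²) is 0.6.
Pure rolling means v = ωR; then KE = ½Mv² + ½I(v/R)² = ½(1+k)Mv² = (4/5)Mv².
Energy conservation: (4/5)Mv₀² + Mgh = (4/5)Mv², so v² = v₀² + 2gh/(1+k).
v = √(5.62² + 2×9.8×1.15/1.6) = √45.67 ≈ 6.76 m/s.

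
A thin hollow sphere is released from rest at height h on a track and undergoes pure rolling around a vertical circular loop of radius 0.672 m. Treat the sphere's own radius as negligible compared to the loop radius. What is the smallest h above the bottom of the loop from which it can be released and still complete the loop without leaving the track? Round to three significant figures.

h_min ≈ 1.90 m

The moment of inertia is (2/3)MR², giving k ≡ I/(MR²) = 2/3.
At the top of the loop, the minimum-contact condition is Mg = Mv_top²/r, so v_top² = gr.
With ω = v/R, the kinetic energy at speed v is ½(1+k)Mv² = (5/6)Mv².
Energy conservation from release (height h) to the top (height 2r): Mgh = Mg(2r) + (5/6)M·gr.
Thus h_min = 2r + (1+k)r/2 = r(2 + 1.667/2) = 0.672 × 2.833 ≈ 1.90 m.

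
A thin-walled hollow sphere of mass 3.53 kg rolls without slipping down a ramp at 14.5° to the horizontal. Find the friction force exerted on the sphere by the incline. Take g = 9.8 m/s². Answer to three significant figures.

With I = (2/3)MR², the ratio k = I/(MR²) is 2/3.
Along the incline Mg sinθ − f = Ma, and torque about the center fR = Iα = kMR²(a/R) gives f = kMa.
Combining, a = g sinθ/(1+k) and f = kMa = kMg sinθ/(1+k).
f = (2/3) × 3.53 × 9.8 × sin14.5° / 1.667 ≈ 3.46 N.

f ≈ 3.46 N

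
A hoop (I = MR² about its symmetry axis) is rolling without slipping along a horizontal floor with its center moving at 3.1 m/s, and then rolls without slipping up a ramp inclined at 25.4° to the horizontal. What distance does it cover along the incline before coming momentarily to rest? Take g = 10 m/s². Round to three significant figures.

For this body I = MR², i.e. k = I/(MR²) = 1.
Rolling without slipping gives ω = v/R, so the total kinetic energy is ½Mv² + ½Iω² = ½(1+k)Mv² = Mv².
Setting this equal to Mgh gives the vertical rise h = (1+k)v₀²/(2g) = 2×3.1²/(2×10) = 0.961 m.
Along the incline, d = h/sinθ = 0.961/sin25.4° ≈ 2.24 m.

d ≈ 2.24 m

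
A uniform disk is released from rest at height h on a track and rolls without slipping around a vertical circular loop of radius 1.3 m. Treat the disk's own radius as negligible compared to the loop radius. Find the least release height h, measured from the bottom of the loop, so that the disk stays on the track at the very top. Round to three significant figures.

h_min ≈ 3.58 m

The moment of inertia is (1/2)MR², giving k ≡ I/(MR²) = 0.5.
At the top of the loop, the minimum-contact condition is Mg = Mv_top²/r, so v_top² = gr.
With ω = v/R, the kinetic energy at speed v is ½(1+k)Mv² = (3/4)Mv².
Energy conservation from release (height h) to the top (height 2r): Mgh = Mg(2r) + (3/4)M·gr.
Thus h_min = 2r + (1+k)r/2 = r(2 + 1.5/2) = 1.3 × 2.75 ≈ 3.58 m.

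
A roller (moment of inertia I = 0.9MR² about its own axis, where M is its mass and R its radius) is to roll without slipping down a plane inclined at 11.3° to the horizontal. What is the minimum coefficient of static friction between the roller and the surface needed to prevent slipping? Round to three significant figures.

Here I = 0.9MR², so the shape factor k = I/(MR²) = 0.9.
Along the incline Mg sinθ − f = Ma, and torque about the center fR = Iα = kMR²(a/R) gives f = kMa.
These give a = g sinθ/(1+k) and the required friction f = kMg sinθ/(1+k).
With N = Mg cosθ, the no-slip condition f ≤ μN gives μ_min = f/N = k tanθ/(1+k).
μ_min = 0.9 × tan11.3° / 1.9 ≈ 0.0947.

μ_min ≈ 0.0947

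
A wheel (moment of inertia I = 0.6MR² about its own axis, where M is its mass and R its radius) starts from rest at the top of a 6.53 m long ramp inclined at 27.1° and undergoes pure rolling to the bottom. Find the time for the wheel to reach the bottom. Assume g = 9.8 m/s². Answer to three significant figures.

t ≈ 2.16 s

The moment of inertia is 0.6MR², giving k ≡ I/(MR²) = 0.6.
Along the incline Mg sinθ − f = Ma, and torque about the center fR = Iα = kMR²(a/R) gives f = kMa.
Hence a = g sinθ/(1+k) = 9.8×sin27.1°/1.6 = 2.79 m/s².
Starting from rest, L = ½at², so t = √(2L/a) = √(2×6.53/2.79) ≈ 2.16 s.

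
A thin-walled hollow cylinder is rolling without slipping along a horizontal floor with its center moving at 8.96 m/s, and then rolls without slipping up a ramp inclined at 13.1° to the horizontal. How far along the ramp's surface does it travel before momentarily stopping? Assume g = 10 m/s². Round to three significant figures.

d ≈ 35.4 m

With I = MR², the ratio k = I/(MR²) is 1.
The rolling condition ω = v/R makes the rotational term ½I(v/R)² = ½kMv², so KE_total = ½(1+k)Mv² = Mv².
Setting this equal to Mgh gives the vertical rise h = (1+k)v₀²/(2g) = 2×8.96²/(2×10) = 8.028 m.
The distance along the slope is d = h/sinθ = 8.028/sin13.1° ≈ 35.4 m.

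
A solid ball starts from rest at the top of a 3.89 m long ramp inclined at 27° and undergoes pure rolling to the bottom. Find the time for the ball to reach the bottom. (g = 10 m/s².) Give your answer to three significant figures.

With I = (2/5)MR², the ratio k = I/(MR²) is 0.4.
Translational: Mg sinθ − f = Ma. Rotational about the CM: fR = Iα = kMRa, so f = kMa.
Hence a = g sinθ/(1+k) = 10×sin27°/1.4 = 3.243 m/s².
With constant a from rest, t = √(2L/a) = √(2·3.89/3.243) ≈ 1.55 s.

t ≈ 1.55 s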